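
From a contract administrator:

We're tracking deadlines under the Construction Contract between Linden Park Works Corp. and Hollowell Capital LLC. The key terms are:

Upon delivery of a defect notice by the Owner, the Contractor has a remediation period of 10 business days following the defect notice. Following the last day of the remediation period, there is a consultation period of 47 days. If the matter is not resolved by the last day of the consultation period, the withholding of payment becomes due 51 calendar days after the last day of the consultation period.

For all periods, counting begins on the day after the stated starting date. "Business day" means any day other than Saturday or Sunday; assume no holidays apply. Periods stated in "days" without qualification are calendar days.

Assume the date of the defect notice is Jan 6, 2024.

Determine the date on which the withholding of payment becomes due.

The last day of the remediation period: 10 business days after Saturday, Jan 6, 2024, skipping weekends — Jan 8, Jan 9, Jan 10, Jan 11, Jan 12, Jan 15, Jan 16, Jan 17, Jan 18, Jan 19 — lands on Friday, Jan 19, 2024.
The last day of the consultation period: Jan 19, 2024 + 47 days = Mar 6, 2024.
Adding 51 calendar days to Mar 6, 2024 gives Apr 26, 2024, which is the date on which the withholding of payment becomes due.

Apr 26, 2024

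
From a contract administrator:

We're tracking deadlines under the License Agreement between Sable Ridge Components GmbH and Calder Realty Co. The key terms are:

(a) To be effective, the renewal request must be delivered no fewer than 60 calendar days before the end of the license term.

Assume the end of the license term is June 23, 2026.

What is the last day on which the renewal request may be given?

April 24, 2026

Counting back 60 calendar days from June 23, 2026 gives April 24, 2026.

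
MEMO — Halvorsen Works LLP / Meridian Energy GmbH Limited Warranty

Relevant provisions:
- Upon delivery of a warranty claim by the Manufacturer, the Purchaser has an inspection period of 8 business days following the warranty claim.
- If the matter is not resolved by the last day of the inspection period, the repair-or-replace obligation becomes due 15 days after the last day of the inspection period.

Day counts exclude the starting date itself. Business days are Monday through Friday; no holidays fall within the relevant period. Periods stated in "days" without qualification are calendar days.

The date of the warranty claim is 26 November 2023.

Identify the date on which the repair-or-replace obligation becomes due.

21 December 2023

From Sunday, 26 November 2023, 8 business days (Nov 27, Nov 28, Nov 29, Nov 30, Dec 1, Dec 4, Dec 5, Dec 6, skipping weekends) brings us to Wednesday, 6 December 2023, which is the last day of the inspection period.
Adding 15 calendar days to 6 December 2023 gives 21 December 2023, which is the date on which the repair-or-replace obligation becomes due.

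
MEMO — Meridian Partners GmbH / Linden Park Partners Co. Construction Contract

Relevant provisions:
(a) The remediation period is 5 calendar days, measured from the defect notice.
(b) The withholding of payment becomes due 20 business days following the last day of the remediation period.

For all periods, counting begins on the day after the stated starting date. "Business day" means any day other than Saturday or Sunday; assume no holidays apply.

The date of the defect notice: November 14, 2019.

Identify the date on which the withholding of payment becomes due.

December 17, 2019

Adding 5 calendar days to November 14, 2019 gives November 19, 2019, which is the last day of the remediation period.
The date on which the withholding of payment becomes due: 20 business days after Tuesday, November 19, 2019, skipping weekends — Nov 20, Nov 21, Nov 22, Nov 25, …, Dec 13, Dec 16, Dec 17 — lands on Tuesday, December 17, 2019.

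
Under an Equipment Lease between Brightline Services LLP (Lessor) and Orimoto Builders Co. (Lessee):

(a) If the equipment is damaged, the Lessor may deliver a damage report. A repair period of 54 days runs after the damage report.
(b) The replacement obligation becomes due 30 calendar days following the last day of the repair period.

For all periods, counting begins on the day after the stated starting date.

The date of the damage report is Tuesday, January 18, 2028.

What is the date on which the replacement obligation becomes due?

April 11, 2028

The last day of the repair period: 54 calendar days after January 18, 2028 is March 12, 2028.
The date on which the replacement obligation becomes due: March 12, 2028 + 30 days = April 11, 2028.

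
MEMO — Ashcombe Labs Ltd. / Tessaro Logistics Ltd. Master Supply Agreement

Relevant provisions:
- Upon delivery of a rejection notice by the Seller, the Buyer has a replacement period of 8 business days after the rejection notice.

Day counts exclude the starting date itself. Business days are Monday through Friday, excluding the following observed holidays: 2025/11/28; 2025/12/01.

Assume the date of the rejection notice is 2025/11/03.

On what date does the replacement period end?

2025/11/13

The last day of the replacement period: 8 business days after Monday, 2025/11/03, skipping weekends — Nov 4, Nov 5, Nov 6, Nov 7, Nov 10, Nov 11, Nov 12, Nov 13 — lands on Thursday, 2025/11/13.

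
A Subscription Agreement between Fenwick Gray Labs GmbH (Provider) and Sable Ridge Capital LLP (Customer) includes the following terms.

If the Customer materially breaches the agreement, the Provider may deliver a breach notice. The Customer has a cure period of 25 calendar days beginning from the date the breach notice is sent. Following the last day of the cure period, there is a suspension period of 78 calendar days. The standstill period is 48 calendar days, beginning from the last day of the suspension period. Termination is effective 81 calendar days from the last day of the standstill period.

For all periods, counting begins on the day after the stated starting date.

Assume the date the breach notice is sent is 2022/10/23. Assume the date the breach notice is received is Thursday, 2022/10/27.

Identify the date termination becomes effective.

2023/06/12

The last day of the cure period: 2022/10/23 + 25 days = 2022/11/17.
Adding 78 calendar days to 2022/11/17 gives 2023/02/03, which is the last day of the suspension period.
The last day of the standstill period: 48 calendar days after 2023/02/03 is 2023/03/23.
The date termination becomes effective: 2023/03/23 + 81 days = 2023/06/12.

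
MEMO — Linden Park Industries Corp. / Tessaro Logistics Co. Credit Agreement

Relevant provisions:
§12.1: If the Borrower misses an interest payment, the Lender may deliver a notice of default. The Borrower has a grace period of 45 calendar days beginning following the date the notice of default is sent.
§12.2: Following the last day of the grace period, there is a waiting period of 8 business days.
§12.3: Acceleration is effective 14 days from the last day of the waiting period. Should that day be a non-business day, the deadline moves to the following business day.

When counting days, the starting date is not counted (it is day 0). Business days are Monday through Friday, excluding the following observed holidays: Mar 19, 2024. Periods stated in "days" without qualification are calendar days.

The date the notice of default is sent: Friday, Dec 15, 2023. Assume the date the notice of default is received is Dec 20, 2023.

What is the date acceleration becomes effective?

The last day of the grace period: 45 calendar days after Dec 15, 2023 is Jan 29, 2024.
The last day of the waiting period: 8 business days after Monday, Jan 29, 2024, skipping weekends — Jan 30, Jan 31, Feb 1, Feb 2, Feb 5, Feb 6, Feb 7, Feb 8 — lands on Thursday, Feb 8, 2024.
The date acceleration becomes effective: 14 calendar days after Feb 8, 2024 is Feb 22, 2024. Feb 22, 2024 is a Thursday and is not a listed holiday, so no roll-forward applies.

Feb 22, 2024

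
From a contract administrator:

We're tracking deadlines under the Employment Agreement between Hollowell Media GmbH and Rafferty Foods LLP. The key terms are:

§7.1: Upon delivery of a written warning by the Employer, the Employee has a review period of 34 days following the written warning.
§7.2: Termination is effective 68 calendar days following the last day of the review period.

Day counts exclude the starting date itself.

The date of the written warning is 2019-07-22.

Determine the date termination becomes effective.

2019-11-01

The last day of the review period: 34 calendar days after 2019-07-22 is 2019-08-25.
The date termination becomes effective: 68 calendar days after 2019-08-25 is 2019-11-01.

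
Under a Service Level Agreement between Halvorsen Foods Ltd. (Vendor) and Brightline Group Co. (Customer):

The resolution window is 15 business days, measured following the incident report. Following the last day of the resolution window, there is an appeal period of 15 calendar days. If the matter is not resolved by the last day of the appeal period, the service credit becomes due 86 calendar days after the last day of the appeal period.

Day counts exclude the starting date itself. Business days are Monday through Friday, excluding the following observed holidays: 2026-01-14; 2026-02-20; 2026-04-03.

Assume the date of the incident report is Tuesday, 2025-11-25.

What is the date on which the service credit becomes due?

The last day of the resolution window: 15 business days after Tuesday, 2025-11-25, skipping weekends — Nov 26, Nov 27, Nov 28, Dec 1, …, Dec 12, Dec 15, Dec 16 — lands on Tuesday, 2025-12-16.
The last day of the appeal period: 2025-12-16 + 15 days = 2025-12-31.
The date on which the service credit becomes due: 86 calendar days after 2025-12-31 is 2026-03-27.

2026-03-27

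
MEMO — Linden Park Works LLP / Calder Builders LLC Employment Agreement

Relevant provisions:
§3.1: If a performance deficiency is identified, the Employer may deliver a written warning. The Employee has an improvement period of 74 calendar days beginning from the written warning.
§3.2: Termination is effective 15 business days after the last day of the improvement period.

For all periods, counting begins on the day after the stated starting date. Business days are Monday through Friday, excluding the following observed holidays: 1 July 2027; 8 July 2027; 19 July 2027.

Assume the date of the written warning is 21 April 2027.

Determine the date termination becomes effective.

27 July 2027

The last day of the improvement period: 21 April 2027 + 74 days = 4 July 2027.
The date termination becomes effective: counting 15 business days from Sunday, 4 July 2027 (Jul 5, Jul 6, Jul 7, Jul 9, …, Jul 23, Jul 26, Jul 27, skipping weekends and the listed holidays on Jul 8, Jul 19) reaches Tuesday, 27 July 2027.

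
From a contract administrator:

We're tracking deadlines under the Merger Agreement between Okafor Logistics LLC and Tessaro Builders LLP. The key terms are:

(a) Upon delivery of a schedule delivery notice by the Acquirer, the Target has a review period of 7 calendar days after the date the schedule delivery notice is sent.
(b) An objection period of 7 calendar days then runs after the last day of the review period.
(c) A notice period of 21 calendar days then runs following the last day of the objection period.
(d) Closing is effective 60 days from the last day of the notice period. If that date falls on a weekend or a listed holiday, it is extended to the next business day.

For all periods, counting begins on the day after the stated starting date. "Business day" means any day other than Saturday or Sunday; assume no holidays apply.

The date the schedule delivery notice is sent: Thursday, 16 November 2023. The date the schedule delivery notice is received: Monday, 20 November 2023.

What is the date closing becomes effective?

The last day of the review period: 7 calendar days after 16 November 2023 is 23 November 2023.
The last day of the objection period: 7 calendar days after 23 November 2023 is 30 November 2023.
The last day of the notice period: 21 calendar days after 30 November 2023 is 21 December 2023.
The date closing becomes effective: 60 calendar days after 21 December 2023 is 19 February 2024. 19 February 2024 is a Monday, so no roll-forward applies.

19 February 2024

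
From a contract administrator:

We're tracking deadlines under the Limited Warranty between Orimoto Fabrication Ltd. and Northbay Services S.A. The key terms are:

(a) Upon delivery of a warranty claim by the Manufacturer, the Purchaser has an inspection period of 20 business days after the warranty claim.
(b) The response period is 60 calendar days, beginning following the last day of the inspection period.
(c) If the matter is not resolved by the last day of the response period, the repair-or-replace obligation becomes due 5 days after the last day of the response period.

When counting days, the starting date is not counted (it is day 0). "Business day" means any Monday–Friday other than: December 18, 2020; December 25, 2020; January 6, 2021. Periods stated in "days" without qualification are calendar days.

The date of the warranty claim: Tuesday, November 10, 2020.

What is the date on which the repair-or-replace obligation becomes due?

The last day of the inspection period: 20 business days after Tuesday, November 10, 2020, skipping weekends — Nov 11, Nov 12, Nov 13, Nov 16, …, Dec 4, Dec 7, Dec 8 — lands on Tuesday, December 8, 2020.
The last day of the response period: 60 calendar days after December 8, 2020 is February 6, 2021.
Adding 5 calendar days to February 6, 2021 gives February 11, 2021, which is the date on which the repair-or-replace obligation becomes due.

February 11, 2021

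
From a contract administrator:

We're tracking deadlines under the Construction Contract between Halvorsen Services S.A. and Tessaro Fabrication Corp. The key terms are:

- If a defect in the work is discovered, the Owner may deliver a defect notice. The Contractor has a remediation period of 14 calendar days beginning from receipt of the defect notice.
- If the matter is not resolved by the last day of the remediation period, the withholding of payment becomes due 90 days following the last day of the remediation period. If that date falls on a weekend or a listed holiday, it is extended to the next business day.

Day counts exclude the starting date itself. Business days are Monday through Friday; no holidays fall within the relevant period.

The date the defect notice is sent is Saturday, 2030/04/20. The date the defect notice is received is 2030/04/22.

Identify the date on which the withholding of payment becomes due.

The last day of the remediation period: 14 calendar days after 2030/04/22 is 2030/05/06.
The date on which the withholding of payment becomes due: 90 calendar days after 2030/05/06 is 2030/08/04. That falls on a Sunday, so it rolls to the next business day, Monday, 2030/08/05.

2030/08/05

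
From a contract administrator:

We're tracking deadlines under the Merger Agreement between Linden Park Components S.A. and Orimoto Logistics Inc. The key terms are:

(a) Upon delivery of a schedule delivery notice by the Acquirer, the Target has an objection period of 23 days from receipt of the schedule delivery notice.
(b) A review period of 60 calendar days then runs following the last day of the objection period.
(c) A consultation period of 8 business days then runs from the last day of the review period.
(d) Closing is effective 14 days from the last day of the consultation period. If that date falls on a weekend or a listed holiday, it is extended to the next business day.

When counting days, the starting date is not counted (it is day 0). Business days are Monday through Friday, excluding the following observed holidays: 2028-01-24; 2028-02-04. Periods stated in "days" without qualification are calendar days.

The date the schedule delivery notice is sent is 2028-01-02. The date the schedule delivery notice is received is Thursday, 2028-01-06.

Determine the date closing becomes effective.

Adding 23 calendar days to 2028-01-06 gives 2028-01-29, which is the last day of the objection period.
The last day of the review period: 2028-01-29 + 60 days = 2028-03-29.
From Wednesday, 2028-03-29, 8 business days (Mar 30, Mar 31, Apr 3, Apr 4, Apr 5, Apr 6, Apr 7, Apr 10, skipping weekends) brings us to Monday, 2028-04-10, which is the last day of the consultation period.
The date closing becomes effective: 2028-04-10 + 14 days = 2028-04-24. 2028-04-24 is a Monday and is not a listed holiday, so no roll-forward applies.

2028-04-24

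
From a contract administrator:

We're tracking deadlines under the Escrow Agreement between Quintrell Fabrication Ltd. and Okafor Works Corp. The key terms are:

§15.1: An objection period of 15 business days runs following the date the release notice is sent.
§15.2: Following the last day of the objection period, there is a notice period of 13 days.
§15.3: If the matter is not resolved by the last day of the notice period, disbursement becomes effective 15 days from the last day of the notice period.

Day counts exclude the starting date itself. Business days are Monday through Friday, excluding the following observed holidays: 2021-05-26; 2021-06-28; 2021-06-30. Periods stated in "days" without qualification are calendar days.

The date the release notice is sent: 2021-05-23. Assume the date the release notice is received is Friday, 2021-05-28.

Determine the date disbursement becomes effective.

2021-07-12

The last day of the objection period: counting 15 business days from Sunday, 2021-05-23 (May 24, May 25, May 27, May 28, …, Jun 10, Jun 11, Jun 14, skipping weekends and the listed holiday on May 26) reaches Monday, 2021-06-14.
The last day of the notice period: 2021-06-14 + 13 days = 2021-06-27.
Adding 15 calendar days to 2021-06-27 gives 2021-07-12, which is the date disbursement becomes effective.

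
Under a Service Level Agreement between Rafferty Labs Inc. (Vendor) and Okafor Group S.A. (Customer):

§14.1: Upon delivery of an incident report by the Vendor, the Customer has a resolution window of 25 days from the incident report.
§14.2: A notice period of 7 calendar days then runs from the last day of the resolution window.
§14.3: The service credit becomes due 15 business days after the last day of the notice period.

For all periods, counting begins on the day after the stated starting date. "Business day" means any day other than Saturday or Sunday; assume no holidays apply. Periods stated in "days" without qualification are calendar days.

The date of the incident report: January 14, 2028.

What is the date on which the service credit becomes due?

March 7, 2028

The last day of the resolution window: January 14, 2028 + 25 days = February 8, 2028.
Adding 7 calendar days to February 8, 2028 gives February 15, 2028, which is the last day of the notice period.
From Tuesday, February 15, 2028, 15 business days (Feb 16, Feb 17, Feb 18, Feb 21, …, Mar 3, Mar 6, Mar 7, skipping weekends) brings us to Tuesday, March 7, 2028, which is the date on which the service credit becomes due.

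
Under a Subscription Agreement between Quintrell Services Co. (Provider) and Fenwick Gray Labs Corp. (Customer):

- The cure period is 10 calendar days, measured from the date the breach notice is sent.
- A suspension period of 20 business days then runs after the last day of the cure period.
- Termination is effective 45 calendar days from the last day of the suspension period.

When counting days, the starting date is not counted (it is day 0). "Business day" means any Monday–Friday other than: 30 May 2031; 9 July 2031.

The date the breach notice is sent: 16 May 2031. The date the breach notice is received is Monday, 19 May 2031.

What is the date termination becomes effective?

8 August 2031

Adding 10 calendar days to 16 May 2031 gives 26 May 2031, which is the last day of the cure period.
From Monday, 26 May 2031, 20 business days (May 27, May 28, May 29, Jun 2, …, Jun 20, Jun 23, Jun 24, skipping weekends and the listed holiday on May 30) brings us to Tuesday, 24 June 2031, which is the last day of the suspension period.
The date termination becomes effective: 24 June 2031 + 45 days = 8 August 2031.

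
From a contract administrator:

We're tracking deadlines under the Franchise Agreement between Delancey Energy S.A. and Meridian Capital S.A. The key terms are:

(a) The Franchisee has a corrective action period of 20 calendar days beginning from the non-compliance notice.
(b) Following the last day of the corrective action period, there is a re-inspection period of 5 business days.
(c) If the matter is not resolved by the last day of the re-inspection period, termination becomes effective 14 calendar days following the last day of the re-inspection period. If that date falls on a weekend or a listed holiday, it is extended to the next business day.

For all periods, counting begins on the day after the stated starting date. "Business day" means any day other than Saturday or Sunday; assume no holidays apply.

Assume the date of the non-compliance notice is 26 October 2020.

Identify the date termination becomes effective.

4 December 2020

The last day of the corrective action period: 20 calendar days after 26 October 2020 is 15 November 2020.
The last day of the re-inspection period: 5 business days after Sunday, 15 November 2020, skipping weekends — Nov 16, Nov 17, Nov 18, Nov 19, Nov 20 — lands on Friday, 20 November 2020.
The date termination becomes effective: 14 calendar days after 20 November 2020 is 4 December 2020. 4 December 2020 is a Friday, so no roll-forward applies.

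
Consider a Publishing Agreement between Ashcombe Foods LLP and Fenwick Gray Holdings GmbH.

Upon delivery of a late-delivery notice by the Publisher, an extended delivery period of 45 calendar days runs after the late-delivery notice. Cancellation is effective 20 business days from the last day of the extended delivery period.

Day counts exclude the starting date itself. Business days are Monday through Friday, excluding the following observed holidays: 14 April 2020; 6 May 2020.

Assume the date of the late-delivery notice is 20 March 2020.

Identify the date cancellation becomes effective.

2 June 2020

The last day of the extended delivery period: 20 March 2020 + 45 days = 4 May 2020.
The date cancellation becomes effective: counting 20 business days from Monday, 4 May 2020 (May 5, May 7, May 8, May 11, …, May 29, Jun 1, Jun 2, skipping weekends and the listed holiday on May 6) reaches Tuesday, 2 June 2020.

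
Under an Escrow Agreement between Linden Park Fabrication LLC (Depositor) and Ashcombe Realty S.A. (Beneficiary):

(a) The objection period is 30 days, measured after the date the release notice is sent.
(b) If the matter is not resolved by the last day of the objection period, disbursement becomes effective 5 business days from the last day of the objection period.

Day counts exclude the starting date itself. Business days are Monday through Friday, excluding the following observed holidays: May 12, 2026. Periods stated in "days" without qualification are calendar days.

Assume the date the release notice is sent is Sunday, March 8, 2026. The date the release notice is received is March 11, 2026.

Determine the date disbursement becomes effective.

April 14, 2026

The last day of the objection period: March 8, 2026 + 30 days = April 7, 2026.
The date disbursement becomes effective: 5 business days after Tuesday, April 7, 2026, skipping weekends — Apr 8, Apr 9, Apr 10, Apr 13, Apr 14 — lands on Tuesday, April 14, 2026.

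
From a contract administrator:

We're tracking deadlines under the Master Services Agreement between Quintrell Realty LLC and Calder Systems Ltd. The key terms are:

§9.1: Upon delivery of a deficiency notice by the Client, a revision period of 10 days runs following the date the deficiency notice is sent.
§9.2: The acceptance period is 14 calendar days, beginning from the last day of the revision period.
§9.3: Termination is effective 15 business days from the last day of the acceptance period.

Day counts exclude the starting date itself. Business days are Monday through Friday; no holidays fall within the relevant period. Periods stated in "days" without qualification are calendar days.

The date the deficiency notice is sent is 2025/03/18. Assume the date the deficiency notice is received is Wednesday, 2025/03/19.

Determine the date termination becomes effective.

The last day of the revision period: 10 calendar days after 2025/03/18 is 2025/03/28.
The last day of the acceptance period: 2025/03/28 + 14 days = 2025/04/11.
The date termination becomes effective: counting 15 business days from Friday, 2025/04/11 (Apr 14, Apr 15, Apr 16, Apr 17, …, Apr 30, May 1, May 2, skipping weekends) reaches Friday, 2025/05/02.

2025/05/02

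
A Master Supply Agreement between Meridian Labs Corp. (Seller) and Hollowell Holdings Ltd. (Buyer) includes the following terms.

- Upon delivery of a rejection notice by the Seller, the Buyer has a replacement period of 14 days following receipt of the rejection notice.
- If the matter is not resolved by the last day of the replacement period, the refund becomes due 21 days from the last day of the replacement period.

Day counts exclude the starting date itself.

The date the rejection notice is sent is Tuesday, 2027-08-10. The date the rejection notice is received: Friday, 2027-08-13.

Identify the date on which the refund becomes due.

Adding 14 calendar days to 2027-08-13 gives 2027-08-27, which is the last day of the replacement period.
Adding 21 calendar days to 2027-08-27 gives 2027-09-17, which is the date on which the refund becomes due.

2027-09-17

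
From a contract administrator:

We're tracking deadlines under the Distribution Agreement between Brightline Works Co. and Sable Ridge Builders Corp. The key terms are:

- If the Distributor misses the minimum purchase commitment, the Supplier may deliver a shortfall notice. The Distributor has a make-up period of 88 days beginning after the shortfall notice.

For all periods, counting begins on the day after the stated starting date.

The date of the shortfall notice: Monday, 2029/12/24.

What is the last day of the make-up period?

2030/03/22

Adding 88 calendar days to 2029/12/24 gives 2030/03/22, which is the last day of the make-up period.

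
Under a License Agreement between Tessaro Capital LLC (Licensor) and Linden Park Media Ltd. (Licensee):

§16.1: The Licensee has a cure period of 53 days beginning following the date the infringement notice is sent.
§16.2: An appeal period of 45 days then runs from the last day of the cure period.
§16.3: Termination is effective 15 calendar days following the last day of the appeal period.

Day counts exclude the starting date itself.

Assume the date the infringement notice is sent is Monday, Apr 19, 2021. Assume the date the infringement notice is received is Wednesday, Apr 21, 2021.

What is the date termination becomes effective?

Aug 10, 2021

The last day of the cure period: 53 calendar days after Apr 19, 2021 is Jun 11, 2021.
The last day of the appeal period: 45 calendar days after Jun 11, 2021 is Jul 26, 2021.
Adding 15 calendar days to Jul 26, 2021 gives Aug 10, 2021, which is the date termination becomes effective.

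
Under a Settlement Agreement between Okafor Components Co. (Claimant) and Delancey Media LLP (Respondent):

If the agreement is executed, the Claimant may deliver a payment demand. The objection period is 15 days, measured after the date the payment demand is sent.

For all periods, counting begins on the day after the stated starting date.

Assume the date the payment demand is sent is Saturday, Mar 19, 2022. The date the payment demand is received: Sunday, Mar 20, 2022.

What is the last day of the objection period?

The last day of the objection period: Mar 19, 2022 + 15 days = Apr 3, 2022.

Apr 3, 2022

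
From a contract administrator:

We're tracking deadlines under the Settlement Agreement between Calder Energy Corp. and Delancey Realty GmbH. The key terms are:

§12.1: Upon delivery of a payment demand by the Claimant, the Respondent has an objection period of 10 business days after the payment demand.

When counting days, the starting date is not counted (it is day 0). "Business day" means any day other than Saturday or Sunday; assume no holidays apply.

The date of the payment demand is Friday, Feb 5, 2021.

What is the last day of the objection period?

The last day of the objection period: 10 business days after Friday, Feb 5, 2021, skipping weekends — Feb 8, Feb 9, Feb 10, Feb 11, Feb 12, Feb 15, Feb 16, Feb 17, Feb 18, Feb 19 — lands on Friday, Feb 19, 2021.

Feb 19, 2021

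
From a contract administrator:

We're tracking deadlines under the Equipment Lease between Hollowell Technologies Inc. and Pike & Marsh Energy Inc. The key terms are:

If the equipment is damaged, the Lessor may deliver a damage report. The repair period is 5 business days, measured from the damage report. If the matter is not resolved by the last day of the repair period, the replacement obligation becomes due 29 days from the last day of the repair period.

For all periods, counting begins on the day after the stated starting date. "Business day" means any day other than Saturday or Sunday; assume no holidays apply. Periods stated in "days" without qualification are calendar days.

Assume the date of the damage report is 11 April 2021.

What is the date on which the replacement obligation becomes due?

15 May 2021

From Sunday, 11 April 2021, 5 business days (Apr 12, Apr 13, Apr 14, Apr 15, Apr 16, skipping weekends) brings us to Friday, 16 April 2021, which is the last day of the repair period.
The date on which the replacement obligation becomes due: 16 April 2021 + 29 days = 15 May 2021.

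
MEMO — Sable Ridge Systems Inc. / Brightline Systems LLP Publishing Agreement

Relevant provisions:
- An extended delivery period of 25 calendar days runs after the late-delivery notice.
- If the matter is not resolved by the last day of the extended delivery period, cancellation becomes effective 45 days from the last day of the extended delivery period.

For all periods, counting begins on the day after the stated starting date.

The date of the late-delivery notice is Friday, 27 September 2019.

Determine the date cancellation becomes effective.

The last day of the extended delivery period: 25 calendar days after 27 September 2019 is 22 October 2019.
The date cancellation becomes effective: 22 October 2019 + 45 days = 6 December 2019.

6 December 2019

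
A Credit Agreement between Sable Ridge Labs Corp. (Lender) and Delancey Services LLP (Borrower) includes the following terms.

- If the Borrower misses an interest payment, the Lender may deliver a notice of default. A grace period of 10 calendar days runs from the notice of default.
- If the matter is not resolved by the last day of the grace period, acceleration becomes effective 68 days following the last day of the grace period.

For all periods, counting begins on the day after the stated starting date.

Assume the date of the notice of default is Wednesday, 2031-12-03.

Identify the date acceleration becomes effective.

2032-02-19

The last day of the grace period: 2031-12-03 + 10 days = 2031-12-13.
Adding 68 calendar days to 2031-12-13 gives 2032-02-19, which is the date acceleration becomes effective.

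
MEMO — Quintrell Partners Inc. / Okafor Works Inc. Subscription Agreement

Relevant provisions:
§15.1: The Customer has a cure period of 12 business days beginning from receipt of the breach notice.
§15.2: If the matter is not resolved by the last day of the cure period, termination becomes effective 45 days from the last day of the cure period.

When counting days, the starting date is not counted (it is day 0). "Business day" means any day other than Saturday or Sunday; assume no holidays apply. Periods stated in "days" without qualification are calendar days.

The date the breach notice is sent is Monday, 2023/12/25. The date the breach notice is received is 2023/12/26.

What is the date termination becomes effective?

From Tuesday, 2023/12/26, 12 business days (Dec 27, Dec 28, Dec 29, Jan 1, …, Jan 9, Jan 10, Jan 11, skipping weekends) brings us to Thursday, 2024/01/11, which is the last day of the cure period.
The date termination becomes effective: 2024/01/11 + 45 days = 2024/02/25.

2024/02/25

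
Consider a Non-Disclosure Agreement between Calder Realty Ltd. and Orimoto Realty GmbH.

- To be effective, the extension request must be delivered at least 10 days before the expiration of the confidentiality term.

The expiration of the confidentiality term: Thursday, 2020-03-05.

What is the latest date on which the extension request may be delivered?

2020-03-05 minus 10 days is 2020-02-24.

2020-02-24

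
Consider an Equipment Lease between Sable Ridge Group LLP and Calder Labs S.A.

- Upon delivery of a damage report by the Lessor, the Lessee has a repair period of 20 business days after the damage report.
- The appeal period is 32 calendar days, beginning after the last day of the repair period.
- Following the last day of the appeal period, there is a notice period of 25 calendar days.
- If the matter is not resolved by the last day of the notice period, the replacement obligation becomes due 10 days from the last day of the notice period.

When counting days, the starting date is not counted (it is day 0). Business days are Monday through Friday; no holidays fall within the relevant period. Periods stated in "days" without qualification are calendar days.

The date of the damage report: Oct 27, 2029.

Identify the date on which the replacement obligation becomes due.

The last day of the repair period: 20 business days after Saturday, Oct 27, 2029, skipping weekends — Oct 29, Oct 30, Oct 31, Nov 1, …, Nov 21, Nov 22, Nov 23 — lands on Friday, Nov 23, 2029.
Adding 32 calendar days to Nov 23, 2029 gives Dec 25, 2029, which is the last day of the appeal period.
The last day of the notice period: 25 calendar days after Dec 25, 2029 is Jan 19, 2030.
The date on which the replacement obligation becomes due: Jan 19, 2030 + 10 days = Jan 29, 2030.

Jan 29, 2030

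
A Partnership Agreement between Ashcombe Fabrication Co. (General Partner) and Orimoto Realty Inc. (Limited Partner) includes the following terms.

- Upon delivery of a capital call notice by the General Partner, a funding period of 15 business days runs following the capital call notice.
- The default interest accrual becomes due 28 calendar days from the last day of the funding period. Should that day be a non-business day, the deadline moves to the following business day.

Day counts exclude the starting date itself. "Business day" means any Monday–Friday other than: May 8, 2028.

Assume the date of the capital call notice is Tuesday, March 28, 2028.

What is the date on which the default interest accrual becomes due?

The last day of the funding period: counting 15 business days from Tuesday, March 28, 2028 (Mar 29, Mar 30, Mar 31, Apr 3, …, Apr 14, Apr 17, Apr 18, skipping weekends) reaches Tuesday, April 18, 2028.
The date on which the default interest accrual becomes due: April 18, 2028 + 28 days = May 16, 2028. May 16, 2028 is a Tuesday and is not a listed holiday, so no roll-forward applies.

May 16, 2028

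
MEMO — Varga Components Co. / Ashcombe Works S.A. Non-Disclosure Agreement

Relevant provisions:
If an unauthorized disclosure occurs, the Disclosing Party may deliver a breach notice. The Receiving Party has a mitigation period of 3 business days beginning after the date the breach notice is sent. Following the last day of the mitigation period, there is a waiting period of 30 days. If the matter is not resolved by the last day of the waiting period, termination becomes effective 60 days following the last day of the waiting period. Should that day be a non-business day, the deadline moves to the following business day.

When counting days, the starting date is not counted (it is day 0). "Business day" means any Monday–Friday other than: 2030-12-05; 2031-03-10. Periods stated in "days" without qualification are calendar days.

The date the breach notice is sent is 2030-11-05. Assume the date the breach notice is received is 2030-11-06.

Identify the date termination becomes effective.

2031-02-06

From Tuesday, 2030-11-05, 3 business days (Nov 6, Nov 7, Nov 8, skipping weekends) brings us to Friday, 2030-11-08, which is the last day of the mitigation period.
The last day of the waiting period: 30 calendar days after 2030-11-08 is 2030-12-08.
Adding 60 calendar days to 2030-12-08 gives 2031-02-06, which is the date termination becomes effective. 2031-02-06 is a Thursday and is not a listed holiday, so no roll-forward applies.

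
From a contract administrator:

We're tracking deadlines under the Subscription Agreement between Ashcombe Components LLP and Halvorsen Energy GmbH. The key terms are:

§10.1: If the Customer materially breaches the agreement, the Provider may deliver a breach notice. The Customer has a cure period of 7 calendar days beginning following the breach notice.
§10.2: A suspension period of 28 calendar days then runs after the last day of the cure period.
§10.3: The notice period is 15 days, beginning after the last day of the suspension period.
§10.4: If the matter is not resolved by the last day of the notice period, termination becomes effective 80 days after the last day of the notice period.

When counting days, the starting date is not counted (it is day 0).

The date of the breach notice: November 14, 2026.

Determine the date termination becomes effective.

March 24, 2027

The last day of the cure period: 7 calendar days after November 14, 2026 is November 21, 2026.
The last day of the suspension period: November 21, 2026 + 28 days = December 19, 2026.
The last day of the notice period: 15 calendar days after December 19, 2026 is January 3, 2027.
Adding 80 calendar days to January 3, 2027 gives March 24, 2027, which is the date termination becomes effective.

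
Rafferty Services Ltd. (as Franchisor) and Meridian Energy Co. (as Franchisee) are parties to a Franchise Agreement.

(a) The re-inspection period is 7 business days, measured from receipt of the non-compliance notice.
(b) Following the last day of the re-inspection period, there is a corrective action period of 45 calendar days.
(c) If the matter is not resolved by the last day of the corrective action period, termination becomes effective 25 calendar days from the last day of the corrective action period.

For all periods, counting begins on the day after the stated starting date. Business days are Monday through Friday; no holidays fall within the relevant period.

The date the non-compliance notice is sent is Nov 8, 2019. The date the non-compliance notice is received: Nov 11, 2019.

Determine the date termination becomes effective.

The last day of the re-inspection period: 7 business days after Monday, Nov 11, 2019, skipping weekends — Nov 12, Nov 13, Nov 14, Nov 15, Nov 18, Nov 19, Nov 20 — lands on Wednesday, Nov 20, 2019.
Adding 45 calendar days to Nov 20, 2019 gives Jan 4, 2020, which is the last day of the corrective action period.
The date termination becomes effective: Jan 4, 2020 + 25 days = Jan 29, 2020.

Jan 29, 2020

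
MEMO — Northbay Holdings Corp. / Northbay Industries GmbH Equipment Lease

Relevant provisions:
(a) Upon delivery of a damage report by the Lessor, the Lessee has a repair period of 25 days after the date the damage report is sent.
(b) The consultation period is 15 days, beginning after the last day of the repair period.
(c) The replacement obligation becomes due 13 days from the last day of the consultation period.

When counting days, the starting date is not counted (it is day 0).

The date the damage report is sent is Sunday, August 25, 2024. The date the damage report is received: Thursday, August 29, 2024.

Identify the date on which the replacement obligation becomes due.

The last day of the repair period: 25 calendar days after August 25, 2024 is September 19, 2024.
The last day of the consultation period: 15 calendar days after September 19, 2024 is October 4, 2024.
Adding 13 calendar days to October 4, 2024 gives October 17, 2024, which is the date on which the replacement obligation becomes due.

October 17, 2024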